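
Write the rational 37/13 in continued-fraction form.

Run the Euclidean algorithm on 37 and 13; the successive quotients are the partial quotients a_0, a_1, ... (each step inverts the fractional part left over by the previous one):
  37 = 2*13 + 11, so a_0 = 2.
  13 = 1*11 + 2, so a_1 = 1.
  11 = 5*2 + 1, so a_2 = 5.
  2 = 2*1 + 0, so a_3 = 2.
The remainder reaches 0 after 4 divisions, so the expansion has 4 partial quotients, read off in order.

[2; 1, 5, 2]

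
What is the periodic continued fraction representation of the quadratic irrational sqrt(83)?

Write x_i = (sqrt(83) + m_i)/d_i with (m_0, d_0) = (0, 1). a_0 = floor(sqrt(83)) = 9, since 9^2 = 81 <= 83 < 100 = 10^2.
Iterate m_{i+1} = d_i*a_i - m_i, d_{i+1} = (83 - m_{i+1}^2)/d_i, a_{i+1} = floor((a_0 + m_{i+1})/d_{i+1}):
  m_1 = 1*9 - 0 = 9, d_1 = (83 - 9^2)/1 = 2/1 = 2, a_1 = floor((9 + 9)/2) = 9.
  m_2 = 2*9 - 9 = 9, d_2 = (83 - 9^2)/2 = 2/2 = 1, a_2 = floor((9 + 9)/1) = 18.
  m_3 = 1*18 - 9 = 9, d_3 = (83 - 9^2)/1 = 2/1 = 2: (m_3, d_3) = (m_1, d_1) = (9, 2), so from here the quotients repeat a_1, a_2; the period length is 2.
Hence the expansion of sqrt(83) is a_0 = 9 followed by the repeating block 9, 18 (period 2).

[9; (9, 18)]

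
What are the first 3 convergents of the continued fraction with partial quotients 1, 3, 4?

Using the convergent recurrence p_i = a_i*p_{i-1} + p_{i-2}, q_i = a_i*q_{i-1} + q_{i-2} with p_{-2}=0, p_{-1}=1, q_{-2}=1, q_{-1}=0:
  i=0: a_0=1, p_0 = 1*1 + 0 = 1, q_0 = 1*0 + 1 = 1.
  i=1: a_1=3, p_1 = 3*1 + 1 = 4, q_1 = 3*1 + 0 = 3.
  i=2: a_2=4, p_2 = 4*4 + 1 = 17, q_2 = 4*3 + 1 = 13.

1/1, 4/3, 17/13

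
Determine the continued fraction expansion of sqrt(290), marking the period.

Write x_i = (sqrt(290) + m_i)/d_i with (m_0, d_0) = (0, 1). a_0 = floor(sqrt(290)) = 17, since 17^2 = 289 <= 290 < 324 = 18^2.
Iterate m_{i+1} = d_i*a_i - m_i, d_{i+1} = (290 - m_{i+1}^2)/d_i, a_{i+1} = floor((a_0 + m_{i+1})/d_{i+1}):
  m_1 = 1*17 - 0 = 17, d_1 = (290 - 17^2)/1 = 1/1 = 1, a_1 = floor((17 + 17)/1) = 34.
  m_2 = 1*34 - 17 = 17, d_2 = (290 - 17^2)/1 = 1/1 = 1: (m_2, d_2) = (m_1, d_1) = (17, 1), so from here the quotient a_1 repeats; the period length is 1.
Hence the expansion of sqrt(290) is a_0 = 17 followed by the repeating block 34 (period 1).

[17; (34)]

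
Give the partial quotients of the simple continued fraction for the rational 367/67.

[5; 2, 10, 1, 2]

Run the Euclidean algorithm on 367 and 67; the successive quotients are the partial quotients a_0, a_1, ... (each step inverts the fractional part left over by the previous one):
  367 = 5*67 + 32, so a_0 = 5.
  67 = 2*32 + 3, so a_1 = 2.
  32 = 10*3 + 2, so a_2 = 10.
  3 = 1*2 + 1, so a_3 = 1.
  2 = 2*1 + 0, so a_4 = 2.
The remainder reaches 0 after 5 divisions, so the expansion has 5 partial quotients, read off in order.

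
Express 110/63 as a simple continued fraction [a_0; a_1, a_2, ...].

Run the Euclidean algorithm on 110 and 63; the successive quotients are the partial quotients a_0, a_1, ... (each step inverts the fractional part left over by the previous one):
  110 = 1*63 + 47, so a_0 = 1.
  63 = 1*47 + 16, so a_1 = 1.
  47 = 2*16 + 15, so a_2 = 2.
  16 = 1*15 + 1, so a_3 = 1.
  15 = 15*1 + 0, so a_4 = 15.
The remainder reaches 0 after 5 divisions, so the expansion has 5 partial quotients, read off in order.

[1; 1, 2, 1, 15]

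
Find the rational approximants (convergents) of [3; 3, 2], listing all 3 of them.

Using the convergent recurrence p_i = a_i*p_{i-1} + p_{i-2}, q_i = a_i*q_{i-1} + q_{i-2} with p_{-2}=0, p_{-1}=1, q_{-2}=1, q_{-1}=0:
  i=0: a_0=3, p_0 = 3*1 + 0 = 3, q_0 = 3*0 + 1 = 1.
  i=1: a_1=3, p_1 = 3*3 + 1 = 10, q_1 = 3*1 + 0 = 3.
  i=2: a_2=2, p_2 = 2*10 + 3 = 23, q_2 = 2*3 + 1 = 7.

3/1, 10/3, 23/7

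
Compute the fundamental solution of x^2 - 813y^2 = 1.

First expand sqrt(813) as a continued fraction. With x_i = (sqrt(813) + m_i)/d_i and (m_0, d_0) = (0, 1): a_0 = floor(sqrt(813)) = 28, since 28^2 = 784 <= 813 < 841 = 29^2.
Iterate m_{i+1} = d_i*a_i - m_i, d_{i+1} = (813 - m_{i+1}^2)/d_i, a_{i+1} = floor((a_0 + m_{i+1})/d_{i+1}):
  m_1 = 1*28 - 0 = 28, d_1 = (813 - 28^2)/1 = 29/1 = 29, a_1 = floor((28 + 28)/29) = 1.
  m_2 = 29*1 - 28 = 1, d_2 = (813 - 1^2)/29 = 812/29 = 28, a_2 = floor((28 + 1)/28) = 1.
  m_3 = 28*1 - 1 = 27, d_3 = (813 - 27^2)/28 = 84/28 = 3, a_3 = floor((28 + 27)/3) = 18.
  m_4 = 3*18 - 27 = 27, d_4 = (813 - 27^2)/3 = 84/3 = 28, a_4 = floor((28 + 27)/28) = 1.
  m_5 = 28*1 - 27 = 1, d_5 = (813 - 1^2)/28 = 812/28 = 29, a_5 = floor((28 + 1)/29) = 1.
  m_6 = 29*1 - 1 = 28, d_6 = (813 - 28^2)/29 = 29/29 = 1, a_6 = floor((28 + 28)/1) = 56.
  m_7 = 1*56 - 28 = 28, d_7 = (813 - 28^2)/1 = 29/1 = 29: (m_7, d_7) = (m_1, d_1) = (28, 29), so from here the quotients repeat a_1, ..., a_6; the period length is 6.
So sqrt(813) = [28; (1, 1, 18, 1, 1, 56)] with period length k = 6.
k is even, so the fundamental solution of x^2 - 813y^2 = 1 is (p_{k-1}, q_{k-1}) = (p_5, q_5); compute convergents through index 5.
Convergents (p_i = a_i*p_{i-1} + p_{i-2}, q_i = a_i*q_{i-1} + q_{i-2} with p_{-2}=0, p_{-1}=1, q_{-2}=1, q_{-1}=0):
  i=0: a_0=28, p_0 = 28*1 + 0 = 28, q_0 = 28*0 + 1 = 1.
  i=1: a_1=1, p_1 = 1*28 + 1 = 29, q_1 = 1*1 + 0 = 1.
  i=2: a_2=1, p_2 = 1*29 + 28 = 57, q_2 = 1*1 + 1 = 2.
  i=3: a_3=18, p_3 = 18*57 + 29 = 1055, q_3 = 18*2 + 1 = 37.
  i=4: a_4=1, p_4 = 1*1055 + 57 = 1112, q_4 = 1*37 + 2 = 39.
  i=5: a_5=1, p_5 = 1*1112 + 1055 = 2167, q_5 = 1*39 + 37 = 76.
Check: 2167^2 - 813*76^2 = 4695889 - 4695888 = 1, so (x, y) = (2167, 76) solves the equation, and by the theorem it is the least positive solution.

(x, y) = (2167, 76)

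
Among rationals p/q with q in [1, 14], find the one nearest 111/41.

Expand x = 111/41 as a continued fraction with the Euclidean algorithm:
  111 = 2*41 + 29, so a_0 = 2.
  41 = 1*29 + 12, so a_1 = 1.
  29 = 2*12 + 5, so a_2 = 2.
  12 = 2*5 + 2, so a_3 = 2.
  5 = 2*2 + 1, so a_4 = 2.
  2 = 2*1 + 0, so a_5 = 2.
so x = [2; 1, 2, 2, 2, 2].
Convergents (p_i = a_i*p_{i-1} + p_{i-2}, q_i = a_i*q_{i-1} + q_{i-2} with p_{-2}=0, p_{-1}=1, q_{-2}=1, q_{-1}=0), until the denominator exceeds 14:
  i=0: a_0=2, p_0 = 2*1 + 0 = 2, q_0 = 2*0 + 1 = 1.
  i=1: a_1=1, p_1 = 1*2 + 1 = 3, q_1 = 1*1 + 0 = 1.
  i=2: a_2=2, p_2 = 2*3 + 2 = 8, q_2 = 2*1 + 1 = 3.
  i=3: a_3=2, p_3 = 2*8 + 3 = 19, q_3 = 2*3 + 1 = 7.
  i=4: a_4=2, p_4 = 2*19 + 8 = 46, q_4 = 2*7 + 3 = 17.
q_4 = 17 > 14, so the last convergent with denominator <= 14 is p_3/q_3 = 19/7.
The closest fraction with denominator <= 14 is either p_3/q_3 or the intermediate fraction (k*p_3 + p_2)/(k*q_3 + q_2) with the largest k >= 1 whose denominator stays <= 14; these approach x as k grows, and every other convergent or intermediate fraction in range is farther away.
Largest k: floor((14 - q_2)/q_3) = floor((14 - 3)/7) = 1.
That gives (1*19 + 8)/(1*7 + 3) = 27/10.
Compare the errors: |x - 19/7| = |111*7 - 19*41|/(41*7) = 2/287, and |x - 27/10| = |111*10 - 27*41|/(41*10) = 3/410.
Cross-multiplying, 2*410 = 820 < 861 = 3*287, so 2/287 is smaller: the convergent 19/7 is closer to x than 27/10.

19/7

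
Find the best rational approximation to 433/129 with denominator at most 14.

Expand x = 433/129 as a continued fraction with the Euclidean algorithm:
  433 = 3*129 + 46, so a_0 = 3.
  129 = 2*46 + 37, so a_1 = 2.
  46 = 1*37 + 9, so a_2 = 1.
  37 = 4*9 + 1, so a_3 = 4.
  9 = 9*1 + 0, so a_4 = 9.
so x = [3; 2, 1, 4, 9].
Convergents (p_i = a_i*p_{i-1} + p_{i-2}, q_i = a_i*q_{i-1} + q_{i-2} with p_{-2}=0, p_{-1}=1, q_{-2}=1, q_{-1}=0), until the denominator exceeds 14:
  i=0: a_0=3, p_0 = 3*1 + 0 = 3, q_0 = 3*0 + 1 = 1.
  i=1: a_1=2, p_1 = 2*3 + 1 = 7, q_1 = 2*1 + 0 = 2.
  i=2: a_2=1, p_2 = 1*7 + 3 = 10, q_2 = 1*2 + 1 = 3.
  i=3: a_3=4, p_3 = 4*10 + 7 = 47, q_3 = 4*3 + 2 = 14.
  i=4: a_4=9, p_4 = 9*47 + 10 = 433, q_4 = 9*14 + 3 = 129.
q_4 = 129 > 14, so the last convergent with denominator <= 14 is p_3/q_3 = 47/14.
The closest fraction with denominator <= 14 is either p_3/q_3 or the intermediate fraction (k*p_3 + p_2)/(k*q_3 + q_2) with the largest k >= 1 whose denominator stays <= 14; these approach x as k grows, and every other convergent or intermediate fraction in range is farther away.
Largest k: floor((14 - q_2)/q_3) = floor((14 - 3)/14) = 0.
Since k = 0, no intermediate fraction beyond p_3/q_3 has denominator <= 14, so the convergent 47/14 is the closest (its error is |433*14 - 47*129|/(129*14) = 1/1806).

47/14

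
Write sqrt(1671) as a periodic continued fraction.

Write x_i = (sqrt(1671) + m_i)/d_i with (m_0, d_0) = (0, 1). a_0 = floor(sqrt(1671)) = 40, since 40^2 = 1600 <= 1671 < 1681 = 41^2.
Iterate m_{i+1} = d_i*a_i - m_i, d_{i+1} = (1671 - m_{i+1}^2)/d_i, a_{i+1} = floor((a_0 + m_{i+1})/d_{i+1}):
  m_1 = 1*40 - 0 = 40, d_1 = (1671 - 40^2)/1 = 71/1 = 71, a_1 = floor((40 + 40)/71) = 1.
  m_2 = 71*1 - 40 = 31, d_2 = (1671 - 31^2)/71 = 710/71 = 10, a_2 = floor((40 + 31)/10) = 7.
  m_3 = 10*7 - 31 = 39, d_3 = (1671 - 39^2)/10 = 150/10 = 15, a_3 = floor((40 + 39)/15) = 5.
  m_4 = 15*5 - 39 = 36, d_4 = (1671 - 36^2)/15 = 375/15 = 25, a_4 = floor((40 + 36)/25) = 3.
  m_5 = 25*3 - 36 = 39, d_5 = (1671 - 39^2)/25 = 150/25 = 6, a_5 = floor((40 + 39)/6) = 13.
  m_6 = 6*13 - 39 = 39, d_6 = (1671 - 39^2)/6 = 150/6 = 25, a_6 = floor((40 + 39)/25) = 3.
  m_7 = 25*3 - 39 = 36, d_7 = (1671 - 36^2)/25 = 375/25 = 15, a_7 = floor((40 + 36)/15) = 5.
  m_8 = 15*5 - 36 = 39, d_8 = (1671 - 39^2)/15 = 150/15 = 10, a_8 = floor((40 + 39)/10) = 7.
  m_9 = 10*7 - 39 = 31, d_9 = (1671 - 31^2)/10 = 710/10 = 71, a_9 = floor((40 + 31)/71) = 1.
  m_10 = 71*1 - 31 = 40, d_10 = (1671 - 40^2)/71 = 71/71 = 1, a_10 = floor((40 + 40)/1) = 80.
  m_11 = 1*80 - 40 = 40, d_11 = (1671 - 40^2)/1 = 71/1 = 71: (m_11, d_11) = (m_1, d_1) = (40, 71), so from here the quotients repeat a_1, ..., a_10; the period length is 10.
Hence the expansion of sqrt(1671) is a_0 = 40 followed by the repeating block 1, 7, 5, 3, 13, 3, 5, 7, 1, 80 (period 10).

[40; (1, 7, 5, 3, 13, 3, 5, 7, 1, 80)]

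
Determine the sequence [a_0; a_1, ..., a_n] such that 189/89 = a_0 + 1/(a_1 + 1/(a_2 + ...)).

Run the Euclidean algorithm on 189 and 89; the successive quotients are the partial quotients a_0, a_1, ... (each step inverts the fractional part left over by the previous one):
  189 = 2*89 + 11, so a_0 = 2.
  89 = 8*11 + 1, so a_1 = 8.
  11 = 11*1 + 0, so a_2 = 11.
The remainder reaches 0 after 3 divisions, so the expansion has 3 partial quotients, read off in order.

[2; 8, 11]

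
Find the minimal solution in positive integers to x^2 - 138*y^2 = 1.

(x, y) = (47, 4)

First expand sqrt(138) as a continued fraction. With x_i = (sqrt(138) + m_i)/d_i and (m_0, d_0) = (0, 1): a_0 = floor(sqrt(138)) = 11, since 11^2 = 121 <= 138 < 144 = 12^2.
Iterate m_{i+1} = d_i*a_i - m_i, d_{i+1} = (138 - m_{i+1}^2)/d_i, a_{i+1} = floor((a_0 + m_{i+1})/d_{i+1}):
  m_1 = 1*11 - 0 = 11, d_1 = (138 - 11^2)/1 = 17/1 = 17, a_1 = floor((11 + 11)/17) = 1.
  m_2 = 17*1 - 11 = 6, d_2 = (138 - 6^2)/17 = 102/17 = 6, a_2 = floor((11 + 6)/6) = 2.
  m_3 = 6*2 - 6 = 6, d_3 = (138 - 6^2)/6 = 102/6 = 17, a_3 = floor((11 + 6)/17) = 1.
  m_4 = 17*1 - 6 = 11, d_4 = (138 - 11^2)/17 = 17/17 = 1, a_4 = floor((11 + 11)/1) = 22.
  m_5 = 1*22 - 11 = 11, d_5 = (138 - 11^2)/1 = 17/1 = 17: (m_5, d_5) = (m_1, d_1) = (11, 17), so from here the quotients repeat a_1, ..., a_4; the period length is 4.
So sqrt(138) = [11; (1, 2, 1, 22)] with period length k = 4.
k is even, so the fundamental solution of x^2 - 138y^2 = 1 is (p_{k-1}, q_{k-1}) = (p_3, q_3); compute convergents through index 3.
Convergents (p_i = a_i*p_{i-1} + p_{i-2}, q_i = a_i*q_{i-1} + q_{i-2} with p_{-2}=0, p_{-1}=1, q_{-2}=1, q_{-1}=0):
  i=0: a_0=11, p_0 = 11*1 + 0 = 11, q_0 = 11*0 + 1 = 1.
  i=1: a_1=1, p_1 = 1*11 + 1 = 12, q_1 = 1*1 + 0 = 1.
  i=2: a_2=2, p_2 = 2*12 + 11 = 35, q_2 = 2*1 + 1 = 3.
  i=3: a_3=1, p_3 = 1*35 + 12 = 47, q_3 = 1*3 + 1 = 4.
Check: 47^2 - 138*4^2 = 2209 - 2208 = 1, so (x, y) = (47, 4) solves the equation, and by the theorem it is the least positive solution.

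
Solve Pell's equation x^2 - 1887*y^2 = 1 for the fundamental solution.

First expand sqrt(1887) as a continued fraction. With x_i = (sqrt(1887) + m_i)/d_i and (m_0, d_0) = (0, 1): a_0 = floor(sqrt(1887)) = 43, since 43^2 = 1849 <= 1887 < 1936 = 44^2.
Iterate m_{i+1} = d_i*a_i - m_i, d_{i+1} = (1887 - m_{i+1}^2)/d_i, a_{i+1} = floor((a_0 + m_{i+1})/d_{i+1}):
  m_1 = 1*43 - 0 = 43, d_1 = (1887 - 43^2)/1 = 38/1 = 38, a_1 = floor((43 + 43)/38) = 2.
  m_2 = 38*2 - 43 = 33, d_2 = (1887 - 33^2)/38 = 798/38 = 21, a_2 = floor((43 + 33)/21) = 3.
  m_3 = 21*3 - 33 = 30, d_3 = (1887 - 30^2)/21 = 987/21 = 47, a_3 = floor((43 + 30)/47) = 1.
  m_4 = 47*1 - 30 = 17, d_4 = (1887 - 17^2)/47 = 1598/47 = 34, a_4 = floor((43 + 17)/34) = 1.
  m_5 = 34*1 - 17 = 17, d_5 = (1887 - 17^2)/34 = 1598/34 = 47, a_5 = floor((43 + 17)/47) = 1.
  m_6 = 47*1 - 17 = 30, d_6 = (1887 - 30^2)/47 = 987/47 = 21, a_6 = floor((43 + 30)/21) = 3.
  m_7 = 21*3 - 30 = 33, d_7 = (1887 - 33^2)/21 = 798/21 = 38, a_7 = floor((43 + 33)/38) = 2.
  m_8 = 38*2 - 33 = 43, d_8 = (1887 - 43^2)/38 = 38/38 = 1, a_8 = floor((43 + 43)/1) = 86.
  m_9 = 1*86 - 43 = 43, d_9 = (1887 - 43^2)/1 = 38/1 = 38: (m_9, d_9) = (m_1, d_1) = (43, 38), so from here the quotients repeat a_1, ..., a_8; the period length is 8.
So sqrt(1887) = [43; (2, 3, 1, 1, 1, 3, 2, 86)] with period length k = 8.
k is even, so the fundamental solution of x^2 - 1887y^2 = 1 is (p_{k-1}, q_{k-1}) = (p_7, q_7); compute convergents through index 7.
Convergents (p_i = a_i*p_{i-1} + p_{i-2}, q_i = a_i*q_{i-1} + q_{i-2} with p_{-2}=0, p_{-1}=1, q_{-2}=1, q_{-1}=0):
  i=0: a_0=43, p_0 = 43*1 + 0 = 43, q_0 = 43*0 + 1 = 1.
  i=1: a_1=2, p_1 = 2*43 + 1 = 87, q_1 = 2*1 + 0 = 2.
  i=2: a_2=3, p_2 = 3*87 + 43 = 304, q_2 = 3*2 + 1 = 7.
  i=3: a_3=1, p_3 = 1*304 + 87 = 391, q_3 = 1*7 + 2 = 9.
  i=4: a_4=1, p_4 = 1*391 + 304 = 695, q_4 = 1*9 + 7 = 16.
  i=5: a_5=1, p_5 = 1*695 + 391 = 1086, q_5 = 1*16 + 9 = 25.
  i=6: a_6=3, p_6 = 3*1086 + 695 = 3953, q_6 = 3*25 + 16 = 91.
  i=7: a_7=2, p_7 = 2*3953 + 1086 = 8992, q_7 = 2*91 + 25 = 207.
Check: 8992^2 - 1887*207^2 = 80856064 - 80856063 = 1, so (x, y) = (8992, 207) solves the equation, and by the theorem it is the least positive solution.

(x, y) = (8992, 207)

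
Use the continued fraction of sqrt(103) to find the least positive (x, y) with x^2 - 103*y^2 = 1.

First expand sqrt(103) as a continued fraction. With x_i = (sqrt(103) + m_i)/d_i and (m_0, d_0) = (0, 1): a_0 = floor(sqrt(103)) = 10, since 10^2 = 100 <= 103 < 121 = 11^2.
Iterate m_{i+1} = d_i*a_i - m_i, d_{i+1} = (103 - m_{i+1}^2)/d_i, a_{i+1} = floor((a_0 + m_{i+1})/d_{i+1}):
  m_1 = 1*10 - 0 = 10, d_1 = (103 - 10^2)/1 = 3/1 = 3, a_1 = floor((10 + 10)/3) = 6.
  m_2 = 3*6 - 10 = 8, d_2 = (103 - 8^2)/3 = 39/3 = 13, a_2 = floor((10 + 8)/13) = 1.
  m_3 = 13*1 - 8 = 5, d_3 = (103 - 5^2)/13 = 78/13 = 6, a_3 = floor((10 + 5)/6) = 2.
  m_4 = 6*2 - 5 = 7, d_4 = (103 - 7^2)/6 = 54/6 = 9, a_4 = floor((10 + 7)/9) = 1.
  m_5 = 9*1 - 7 = 2, d_5 = (103 - 2^2)/9 = 99/9 = 11, a_5 = floor((10 + 2)/11) = 1.
  m_6 = 11*1 - 2 = 9, d_6 = (103 - 9^2)/11 = 22/11 = 2, a_6 = floor((10 + 9)/2) = 9.
  m_7 = 2*9 - 9 = 9, d_7 = (103 - 9^2)/2 = 22/2 = 11, a_7 = floor((10 + 9)/11) = 1.
  m_8 = 11*1 - 9 = 2, d_8 = (103 - 2^2)/11 = 99/11 = 9, a_8 = floor((10 + 2)/9) = 1.
  m_9 = 9*1 - 2 = 7, d_9 = (103 - 7^2)/9 = 54/9 = 6, a_9 = floor((10 + 7)/6) = 2.
  m_10 = 6*2 - 7 = 5, d_10 = (103 - 5^2)/6 = 78/6 = 13, a_10 = floor((10 + 5)/13) = 1.
  m_11 = 13*1 - 5 = 8, d_11 = (103 - 8^2)/13 = 39/13 = 3, a_11 = floor((10 + 8)/3) = 6.
  m_12 = 3*6 - 8 = 10, d_12 = (103 - 10^2)/3 = 3/3 = 1, a_12 = floor((10 + 10)/1) = 20.
  m_13 = 1*20 - 10 = 10, d_13 = (103 - 10^2)/1 = 3/1 = 3: (m_13, d_13) = (m_1, d_1) = (10, 3), so from here the quotients repeat a_1, ..., a_12; the period length is 12.
So sqrt(103) = [10; (6, 1, 2, 1, 1, 9, 1, 1, 2, 1, 6, 20)] with period length k = 12.
k is even, so the fundamental solution of x^2 - 103y^2 = 1 is (p_{k-1}, q_{k-1}) = (p_11, q_11); compute convergents through index 11.
Convergents (p_i = a_i*p_{i-1} + p_{i-2}, q_i = a_i*q_{i-1} + q_{i-2} with p_{-2}=0, p_{-1}=1, q_{-2}=1, q_{-1}=0):
  i=0: a_0=10, p_0 = 10*1 + 0 = 10, q_0 = 10*0 + 1 = 1.
  i=1: a_1=6, p_1 = 6*10 + 1 = 61, q_1 = 6*1 + 0 = 6.
  i=2: a_2=1, p_2 = 1*61 + 10 = 71, q_2 = 1*6 + 1 = 7.
  i=3: a_3=2, p_3 = 2*71 + 61 = 203, q_3 = 2*7 + 6 = 20.
  i=4: a_4=1, p_4 = 1*203 + 71 = 274, q_4 = 1*20 + 7 = 27.
  i=5: a_5=1, p_5 = 1*274 + 203 = 477, q_5 = 1*27 + 20 = 47.
  i=6: a_6=9, p_6 = 9*477 + 274 = 4567, q_6 = 9*47 + 27 = 450.
  i=7: a_7=1, p_7 = 1*4567 + 477 = 5044, q_7 = 1*450 + 47 = 497.
  i=8: a_8=1, p_8 = 1*5044 + 4567 = 9611, q_8 = 1*497 + 450 = 947.
  i=9: a_9=2, p_9 = 2*9611 + 5044 = 24266, q_9 = 2*947 + 497 = 2391.
  i=10: a_10=1, p_10 = 1*24266 + 9611 = 33877, q_10 = 1*2391 + 947 = 3338.
  i=11: a_11=6, p_11 = 6*33877 + 24266 = 227528, q_11 = 6*3338 + 2391 = 22419.
Check: 227528^2 - 103*22419^2 = 51768990784 - 51768990783 = 1, so (x, y) = (227528, 22419) solves the equation, and by the theorem it is the least positive solution.

(x, y) = (227528, 22419)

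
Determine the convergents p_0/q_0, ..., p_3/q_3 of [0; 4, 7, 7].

Using the convergent recurrence p_i = a_i*p_{i-1} + p_{i-2}, q_i = a_i*q_{i-1} + q_{i-2} with p_{-2}=0, p_{-1}=1, q_{-2}=1, q_{-1}=0:
  i=0: a_0=0, p_0 = 0*1 + 0 = 0, q_0 = 0*0 + 1 = 1.
  i=1: a_1=4, p_1 = 4*0 + 1 = 1, q_1 = 4*1 + 0 = 4.
  i=2: a_2=7, p_2 = 7*1 + 0 = 7, q_2 = 7*4 + 1 = 29.
  i=3: a_3=7, p_3 = 7*7 + 1 = 50, q_3 = 7*29 + 4 = 207.

0/1, 1/4, 7/29, 50/207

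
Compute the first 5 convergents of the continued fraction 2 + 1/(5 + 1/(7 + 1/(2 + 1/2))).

Using the convergent recurrence p_i = a_i*p_{i-1} + p_{i-2}, q_i = a_i*q_{i-1} + q_{i-2} with p_{-2}=0, p_{-1}=1, q_{-2}=1, q_{-1}=0:
  i=0: a_0=2, p_0 = 2*1 + 0 = 2, q_0 = 2*0 + 1 = 1.
  i=1: a_1=5, p_1 = 5*2 + 1 = 11, q_1 = 5*1 + 0 = 5.
  i=2: a_2=7, p_2 = 7*11 + 2 = 79, q_2 = 7*5 + 1 = 36.
  i=3: a_3=2, p_3 = 2*79 + 11 = 169, q_3 = 2*36 + 5 = 77.
  i=4: a_4=2, p_4 = 2*169 + 79 = 417, q_4 = 2*77 + 36 = 190.

2/1, 11/5, 79/36, 169/77, 417/190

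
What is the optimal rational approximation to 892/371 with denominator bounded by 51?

113/47

Expand x = 892/371 as a continued fraction with the Euclidean algorithm:
  892 = 2*371 + 150, so a_0 = 2.
  371 = 2*150 + 71, so a_1 = 2.
  150 = 2*71 + 8, so a_2 = 2.
  71 = 8*8 + 7, so a_3 = 8.
  8 = 1*7 + 1, so a_4 = 1.
  7 = 7*1 + 0, so a_5 = 7.
so x = [2; 2, 2, 8, 1, 7].
Convergents (p_i = a_i*p_{i-1} + p_{i-2}, q_i = a_i*q_{i-1} + q_{i-2} with p_{-2}=0, p_{-1}=1, q_{-2}=1, q_{-1}=0), until the denominator exceeds 51:
  i=0: a_0=2, p_0 = 2*1 + 0 = 2, q_0 = 2*0 + 1 = 1.
  i=1: a_1=2, p_1 = 2*2 + 1 = 5, q_1 = 2*1 + 0 = 2.
  i=2: a_2=2, p_2 = 2*5 + 2 = 12, q_2 = 2*2 + 1 = 5.
  i=3: a_3=8, p_3 = 8*12 + 5 = 101, q_3 = 8*5 + 2 = 42.
  i=4: a_4=1, p_4 = 1*101 + 12 = 113, q_4 = 1*42 + 5 = 47.
  i=5: a_5=7, p_5 = 7*113 + 101 = 892, q_5 = 7*47 + 42 = 371.
q_5 = 371 > 51, so the last convergent with denominator <= 51 is p_4/q_4 = 113/47.
The closest fraction with denominator <= 51 is either p_4/q_4 or the intermediate fraction (k*p_4 + p_3)/(k*q_4 + q_3) with the largest k >= 1 whose denominator stays <= 51; these approach x as k grows, and every other convergent or intermediate fraction in range is farther away.
Largest k: floor((51 - q_3)/q_4) = floor((51 - 42)/47) = 0.
Since k = 0, no intermediate fraction beyond p_4/q_4 has denominator <= 51, so the convergent 113/47 is the closest (its error is |892*47 - 113*371|/(371*47) = 1/17437).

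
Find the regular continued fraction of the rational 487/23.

[21; 5, 1, 3]

Run the Euclidean algorithm on 487 and 23; the successive quotients are the partial quotients a_0, a_1, ... (each step inverts the fractional part left over by the previous one):
  487 = 21*23 + 4, so a_0 = 21.
  23 = 5*4 + 3, so a_1 = 5.
  4 = 1*3 + 1, so a_2 = 1.
  3 = 3*1 + 0, so a_3 = 3.
The remainder reaches 0 after 4 divisions, so the expansion has 4 partial quotients, read off in order.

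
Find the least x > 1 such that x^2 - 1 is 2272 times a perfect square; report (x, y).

First expand sqrt(2272) as a continued fraction. With x_i = (sqrt(2272) + m_i)/d_i and (m_0, d_0) = (0, 1): a_0 = floor(sqrt(2272)) = 47, since 47^2 = 2209 <= 2272 < 2304 = 48^2.
Iterate m_{i+1} = d_i*a_i - m_i, d_{i+1} = (2272 - m_{i+1}^2)/d_i, a_{i+1} = floor((a_0 + m_{i+1})/d_{i+1}):
  m_1 = 1*47 - 0 = 47, d_1 = (2272 - 47^2)/1 = 63/1 = 63, a_1 = floor((47 + 47)/63) = 1.
  m_2 = 63*1 - 47 = 16, d_2 = (2272 - 16^2)/63 = 2016/63 = 32, a_2 = floor((47 + 16)/32) = 1.
  m_3 = 32*1 - 16 = 16, d_3 = (2272 - 16^2)/32 = 2016/32 = 63, a_3 = floor((47 + 16)/63) = 1.
  m_4 = 63*1 - 16 = 47, d_4 = (2272 - 47^2)/63 = 63/63 = 1, a_4 = floor((47 + 47)/1) = 94.
  m_5 = 1*94 - 47 = 47, d_5 = (2272 - 47^2)/1 = 63/1 = 63: (m_5, d_5) = (m_1, d_1) = (47, 63), so from here the quotients repeat a_1, ..., a_4; the period length is 4.
So sqrt(2272) = [47; (1, 1, 1, 94)] with period length k = 4.
k is even, so the fundamental solution of x^2 - 2272y^2 = 1 is (p_{k-1}, q_{k-1}) = (p_3, q_3); compute convergents through index 3.
Convergents (p_i = a_i*p_{i-1} + p_{i-2}, q_i = a_i*q_{i-1} + q_{i-2} with p_{-2}=0, p_{-1}=1, q_{-2}=1, q_{-1}=0):
  i=0: a_0=47, p_0 = 47*1 + 0 = 47, q_0 = 47*0 + 1 = 1.
  i=1: a_1=1, p_1 = 1*47 + 1 = 48, q_1 = 1*1 + 0 = 1.
  i=2: a_2=1, p_2 = 1*48 + 47 = 95, q_2 = 1*1 + 1 = 2.
  i=3: a_3=1, p_3 = 1*95 + 48 = 143, q_3 = 1*2 + 1 = 3.
Check: 143^2 - 2272*3^2 = 20449 - 20448 = 1, so (x, y) = (143, 3) solves the equation, and by the theorem it is the least positive solution.

(x, y) = (143, 3)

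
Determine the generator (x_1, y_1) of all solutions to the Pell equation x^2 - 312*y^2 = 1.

First expand sqrt(312) as a continued fraction. With x_i = (sqrt(312) + m_i)/d_i and (m_0, d_0) = (0, 1): a_0 = floor(sqrt(312)) = 17, since 17^2 = 289 <= 312 < 324 = 18^2.
Iterate m_{i+1} = d_i*a_i - m_i, d_{i+1} = (312 - m_{i+1}^2)/d_i, a_{i+1} = floor((a_0 + m_{i+1})/d_{i+1}):
  m_1 = 1*17 - 0 = 17, d_1 = (312 - 17^2)/1 = 23/1 = 23, a_1 = floor((17 + 17)/23) = 1.
  m_2 = 23*1 - 17 = 6, d_2 = (312 - 6^2)/23 = 276/23 = 12, a_2 = floor((17 + 6)/12) = 1.
  m_3 = 12*1 - 6 = 6, d_3 = (312 - 6^2)/12 = 276/12 = 23, a_3 = floor((17 + 6)/23) = 1.
  m_4 = 23*1 - 6 = 17, d_4 = (312 - 17^2)/23 = 23/23 = 1, a_4 = floor((17 + 17)/1) = 34.
  m_5 = 1*34 - 17 = 17, d_5 = (312 - 17^2)/1 = 23/1 = 23: (m_5, d_5) = (m_1, d_1) = (17, 23), so from here the quotients repeat a_1, ..., a_4; the period length is 4.
So sqrt(312) = [17; (1, 1, 1, 34)] with period length k = 4.
k is even, so the fundamental solution of x^2 - 312y^2 = 1 is (p_{k-1}, q_{k-1}) = (p_3, q_3); compute convergents through index 3.
Convergents (p_i = a_i*p_{i-1} + p_{i-2}, q_i = a_i*q_{i-1} + q_{i-2} with p_{-2}=0, p_{-1}=1, q_{-2}=1, q_{-1}=0):
  i=0: a_0=17, p_0 = 17*1 + 0 = 17, q_0 = 17*0 + 1 = 1.
  i=1: a_1=1, p_1 = 1*17 + 1 = 18, q_1 = 1*1 + 0 = 1.
  i=2: a_2=1, p_2 = 1*18 + 17 = 35, q_2 = 1*1 + 1 = 2.
  i=3: a_3=1, p_3 = 1*35 + 18 = 53, q_3 = 1*2 + 1 = 3.
Check: 53^2 - 312*3^2 = 2809 - 2808 = 1, so (x, y) = (53, 3) solves the equation, and by the theorem it is the least positive solution.

(x, y) = (53, 3)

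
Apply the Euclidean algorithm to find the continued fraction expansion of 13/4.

Run the Euclidean algorithm on 13 and 4; the successive quotients are the partial quotients a_0, a_1, ... (each step inverts the fractional part left over by the previous one):
  13 = 3*4 + 1, so a_0 = 3.
  4 = 4*1 + 0, so a_1 = 4.
The remainder reaches 0 after 2 divisions, so the expansion has 2 partial quotients, read off in order.

[3; 4]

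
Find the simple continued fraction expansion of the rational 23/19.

Run the Euclidean algorithm on 23 and 19; the successive quotients are the partial quotients a_0, a_1, ... (each step inverts the fractional part left over by the previous one):
  23 = 1*19 + 4, so a_0 = 1.
  19 = 4*4 + 3, so a_1 = 4.
  4 = 1*3 + 1, so a_2 = 1.
  3 = 3*1 + 0, so a_3 = 3.
The remainder reaches 0 after 4 divisions, so the expansion has 4 partial quotients, read off in order.

[1; 4, 1, 3]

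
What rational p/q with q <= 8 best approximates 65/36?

9/5

Expand x = 65/36 as a continued fraction with the Euclidean algorithm:
  65 = 1*36 + 29, so a_0 = 1.
  36 = 1*29 + 7, so a_1 = 1.
  29 = 4*7 + 1, so a_2 = 4.
  7 = 7*1 + 0, so a_3 = 7.
so x = [1; 1, 4, 7].
Convergents (p_i = a_i*p_{i-1} + p_{i-2}, q_i = a_i*q_{i-1} + q_{i-2} with p_{-2}=0, p_{-1}=1, q_{-2}=1, q_{-1}=0), until the denominator exceeds 8:
  i=0: a_0=1, p_0 = 1*1 + 0 = 1, q_0 = 1*0 + 1 = 1.
  i=1: a_1=1, p_1 = 1*1 + 1 = 2, q_1 = 1*1 + 0 = 1.
  i=2: a_2=4, p_2 = 4*2 + 1 = 9, q_2 = 4*1 + 1 = 5.
  i=3: a_3=7, p_3 = 7*9 + 2 = 65, q_3 = 7*5 + 1 = 36.
q_3 = 36 > 8, so the last convergent with denominator <= 8 is p_2/q_2 = 9/5.
The closest fraction with denominator <= 8 is either p_2/q_2 or the intermediate fraction (k*p_2 + p_1)/(k*q_2 + q_1) with the largest k >= 1 whose denominator stays <= 8; these approach x as k grows, and every other convergent or intermediate fraction in range is farther away.
Largest k: floor((8 - q_1)/q_2) = floor((8 - 1)/5) = 1.
That gives (1*9 + 2)/(1*5 + 1) = 11/6.
Compare the errors: |x - 9/5| = |65*5 - 9*36|/(36*5) = 1/180, and |x - 11/6| = |65*6 - 11*36|/(36*6) = 6/216.
Cross-multiplying, 1*216 = 216 < 1080 = 6*180, so 1/180 is smaller: the convergent 9/5 is closer to x than 11/6.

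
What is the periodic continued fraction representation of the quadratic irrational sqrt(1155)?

Write x_i = (sqrt(1155) + m_i)/d_i with (m_0, d_0) = (0, 1). a_0 = floor(sqrt(1155)) = 33, since 33^2 = 1089 <= 1155 < 1156 = 34^2.
Iterate m_{i+1} = d_i*a_i - m_i, d_{i+1} = (1155 - m_{i+1}^2)/d_i, a_{i+1} = floor((a_0 + m_{i+1})/d_{i+1}):
  m_1 = 1*33 - 0 = 33, d_1 = (1155 - 33^2)/1 = 66/1 = 66, a_1 = floor((33 + 33)/66) = 1.
  m_2 = 66*1 - 33 = 33, d_2 = (1155 - 33^2)/66 = 66/66 = 1, a_2 = floor((33 + 33)/1) = 66.
  m_3 = 1*66 - 33 = 33, d_3 = (1155 - 33^2)/1 = 66/1 = 66: (m_3, d_3) = (m_1, d_1) = (33, 66), so from here the quotients repeat a_1, a_2; the period length is 2.
Hence the expansion of sqrt(1155) is a_0 = 33 followed by the repeating block 1, 66 (period 2).

[33; (1, 66)]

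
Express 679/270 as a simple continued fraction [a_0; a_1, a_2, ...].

Run the Euclidean algorithm on 679 and 270; the successive quotients are the partial quotients a_0, a_1, ... (each step inverts the fractional part left over by the previous one):
  679 = 2*270 + 139, so a_0 = 2.
  270 = 1*139 + 131, so a_1 = 1.
  139 = 1*131 + 8, so a_2 = 1.
  131 = 16*8 + 3, so a_3 = 16.
  8 = 2*3 + 2, so a_4 = 2.
  3 = 1*2 + 1, so a_5 = 1.
  2 = 2*1 + 0, so a_6 = 2.
The remainder reaches 0 after 7 divisions, so the expansion has 7 partial quotients, read off in order.

[2; 1, 1, 16, 2, 1, 2]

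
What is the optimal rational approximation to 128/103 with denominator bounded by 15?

5/4

Expand x = 128/103 as a continued fraction with the Euclidean algorithm:
  128 = 1*103 + 25, so a_0 = 1.
  103 = 4*25 + 3, so a_1 = 4.
  25 = 8*3 + 1, so a_2 = 8.
  3 = 3*1 + 0, so a_3 = 3.
so x = [1; 4, 8, 3].
Convergents (p_i = a_i*p_{i-1} + p_{i-2}, q_i = a_i*q_{i-1} + q_{i-2} with p_{-2}=0, p_{-1}=1, q_{-2}=1, q_{-1}=0), until the denominator exceeds 15:
  i=0: a_0=1, p_0 = 1*1 + 0 = 1, q_0 = 1*0 + 1 = 1.
  i=1: a_1=4, p_1 = 4*1 + 1 = 5, q_1 = 4*1 + 0 = 4.
  i=2: a_2=8, p_2 = 8*5 + 1 = 41, q_2 = 8*4 + 1 = 33.
q_2 = 33 > 15, so the last convergent with denominator <= 15 is p_1/q_1 = 5/4.
The closest fraction with denominator <= 15 is either p_1/q_1 or the intermediate fraction (k*p_1 + p_0)/(k*q_1 + q_0) with the largest k >= 1 whose denominator stays <= 15; these approach x as k grows, and every other convergent or intermediate fraction in range is farther away.
Largest k: floor((15 - q_0)/q_1) = floor((15 - 1)/4) = 3.
That gives (3*5 + 1)/(3*4 + 1) = 16/13.
Compare the errors: |x - 5/4| = |128*4 - 5*103|/(103*4) = 3/412, and |x - 16/13| = |128*13 - 16*103|/(103*13) = 16/1339.
Cross-multiplying, 3*1339 = 4017 < 6592 = 16*412, so 3/412 is smaller: the convergent 5/4 is closer to x than 16/13.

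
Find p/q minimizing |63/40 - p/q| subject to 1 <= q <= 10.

11/7

Expand x = 63/40 as a continued fraction with the Euclidean algorithm:
  63 = 1*40 + 23, so a_0 = 1.
  40 = 1*23 + 17, so a_1 = 1.
  23 = 1*17 + 6, so a_2 = 1.
  17 = 2*6 + 5, so a_3 = 2.
  6 = 1*5 + 1, so a_4 = 1.
  5 = 5*1 + 0, so a_5 = 5.
so x = [1; 1, 1, 2, 1, 5].
Convergents (p_i = a_i*p_{i-1} + p_{i-2}, q_i = a_i*q_{i-1} + q_{i-2} with p_{-2}=0, p_{-1}=1, q_{-2}=1, q_{-1}=0), until the denominator exceeds 10:
  i=0: a_0=1, p_0 = 1*1 + 0 = 1, q_0 = 1*0 + 1 = 1.
  i=1: a_1=1, p_1 = 1*1 + 1 = 2, q_1 = 1*1 + 0 = 1.
  i=2: a_2=1, p_2 = 1*2 + 1 = 3, q_2 = 1*1 + 1 = 2.
  i=3: a_3=2, p_3 = 2*3 + 2 = 8, q_3 = 2*2 + 1 = 5.
  i=4: a_4=1, p_4 = 1*8 + 3 = 11, q_4 = 1*5 + 2 = 7.
  i=5: a_5=5, p_5 = 5*11 + 8 = 63, q_5 = 5*7 + 5 = 40.
q_5 = 40 > 10, so the last convergent with denominator <= 10 is p_4/q_4 = 11/7.
The closest fraction with denominator <= 10 is either p_4/q_4 or the intermediate fraction (k*p_4 + p_3)/(k*q_4 + q_3) with the largest k >= 1 whose denominator stays <= 10; these approach x as k grows, and every other convergent or intermediate fraction in range is farther away.
Largest k: floor((10 - q_3)/q_4) = floor((10 - 5)/7) = 0.
Since k = 0, no intermediate fraction beyond p_4/q_4 has denominator <= 10, so the convergent 11/7 is the closest (its error is |63*7 - 11*40|/(40*7) = 1/280).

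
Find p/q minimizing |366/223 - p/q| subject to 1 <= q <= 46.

Expand x = 366/223 as a continued fraction with the Euclidean algorithm:
  366 = 1*223 + 143, so a_0 = 1.
  223 = 1*143 + 80, so a_1 = 1.
  143 = 1*80 + 63, so a_2 = 1.
  80 = 1*63 + 17, so a_3 = 1.
  63 = 3*17 + 12, so a_4 = 3.
  17 = 1*12 + 5, so a_5 = 1.
  12 = 2*5 + 2, so a_6 = 2.
  5 = 2*2 + 1, so a_7 = 2.
  2 = 2*1 + 0, so a_8 = 2.
so x = [1; 1, 1, 1, 3, 1, 2, 2, 2].
Convergents (p_i = a_i*p_{i-1} + p_{i-2}, q_i = a_i*q_{i-1} + q_{i-2} with p_{-2}=0, p_{-1}=1, q_{-2}=1, q_{-1}=0), until the denominator exceeds 46:
  i=0: a_0=1, p_0 = 1*1 + 0 = 1, q_0 = 1*0 + 1 = 1.
  i=1: a_1=1, p_1 = 1*1 + 1 = 2, q_1 = 1*1 + 0 = 1.
  i=2: a_2=1, p_2 = 1*2 + 1 = 3, q_2 = 1*1 + 1 = 2.
  i=3: a_3=1, p_3 = 1*3 + 2 = 5, q_3 = 1*2 + 1 = 3.
  i=4: a_4=3, p_4 = 3*5 + 3 = 18, q_4 = 3*3 + 2 = 11.
  i=5: a_5=1, p_5 = 1*18 + 5 = 23, q_5 = 1*11 + 3 = 14.
  i=6: a_6=2, p_6 = 2*23 + 18 = 64, q_6 = 2*14 + 11 = 39.
  i=7: a_7=2, p_7 = 2*64 + 23 = 151, q_7 = 2*39 + 14 = 92.
q_7 = 92 > 46, so the last convergent with denominator <= 46 is p_6/q_6 = 64/39.
The closest fraction with denominator <= 46 is either p_6/q_6 or the intermediate fraction (k*p_6 + p_5)/(k*q_6 + q_5) with the largest k >= 1 whose denominator stays <= 46; these approach x as k grows, and every other convergent or intermediate fraction in range is farther away.
Largest k: floor((46 - q_5)/q_6) = floor((46 - 14)/39) = 0.
Since k = 0, no intermediate fraction beyond p_6/q_6 has denominator <= 46, so the convergent 64/39 is the closest (its error is |366*39 - 64*223|/(223*39) = 2/8697).

64/39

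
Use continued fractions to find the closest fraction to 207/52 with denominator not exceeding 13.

4/1

Expand x = 207/52 as a continued fraction with the Euclidean algorithm:
  207 = 3*52 + 51, so a_0 = 3.
  52 = 1*51 + 1, so a_1 = 1.
  51 = 51*1 + 0, so a_2 = 51.
so x = [3; 1, 51].
Convergents (p_i = a_i*p_{i-1} + p_{i-2}, q_i = a_i*q_{i-1} + q_{i-2} with p_{-2}=0, p_{-1}=1, q_{-2}=1, q_{-1}=0), until the denominator exceeds 13:
  i=0: a_0=3, p_0 = 3*1 + 0 = 3, q_0 = 3*0 + 1 = 1.
  i=1: a_1=1, p_1 = 1*3 + 1 = 4, q_1 = 1*1 + 0 = 1.
  i=2: a_2=51, p_2 = 51*4 + 3 = 207, q_2 = 51*1 + 1 = 52.
q_2 = 52 > 13, so the last convergent with denominator <= 13 is p_1/q_1 = 4/1.
The closest fraction with denominator <= 13 is either p_1/q_1 or the intermediate fraction (k*p_1 + p_0)/(k*q_1 + q_0) with the largest k >= 1 whose denominator stays <= 13; these approach x as k grows, and every other convergent or intermediate fraction in range is farther away.
Largest k: floor((13 - q_0)/q_1) = floor((13 - 1)/1) = 12.
That gives (12*4 + 3)/(12*1 + 1) = 51/13.
Compare the errors: |x - 4/1| = |207*1 - 4*52|/(52*1) = 1/52, and |x - 51/13| = |207*13 - 51*52|/(52*13) = 39/676.
Cross-multiplying, 1*676 = 676 < 2028 = 39*52, so 1/52 is smaller: the convergent 4/1 is closer to x than 51/13.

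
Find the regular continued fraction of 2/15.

[0; 7, 2]

Run the Euclidean algorithm on 2 and 15; the successive quotients are the partial quotients a_0, a_1, ... (each step inverts the fractional part left over by the previous one):
  2 = 0*15 + 2, so a_0 = 0.
  15 = 7*2 + 1, so a_1 = 7.
  2 = 2*1 + 0, so a_2 = 2.
The remainder reaches 0 after 3 divisions, so the expansion has 3 partial quotients, read off in order.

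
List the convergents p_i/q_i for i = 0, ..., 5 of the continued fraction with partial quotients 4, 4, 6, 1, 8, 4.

Using the convergent recurrence p_i = a_i*p_{i-1} + p_{i-2}, q_i = a_i*q_{i-1} + q_{i-2} with p_{-2}=0, p_{-1}=1, q_{-2}=1, q_{-1}=0:
  i=0: a_0=4, p_0 = 4*1 + 0 = 4, q_0 = 4*0 + 1 = 1.
  i=1: a_1=4, p_1 = 4*4 + 1 = 17, q_1 = 4*1 + 0 = 4.
  i=2: a_2=6, p_2 = 6*17 + 4 = 106, q_2 = 6*4 + 1 = 25.
  i=3: a_3=1, p_3 = 1*106 + 17 = 123, q_3 = 1*25 + 4 = 29.
  i=4: a_4=8, p_4 = 8*123 + 106 = 1090, q_4 = 8*29 + 25 = 257.
  i=5: a_5=4, p_5 = 4*1090 + 123 = 4483, q_5 = 4*257 + 29 = 1057.

4/1, 17/4, 106/25, 123/29, 1090/257, 4483/1057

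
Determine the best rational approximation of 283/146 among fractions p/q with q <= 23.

31/16

Expand x = 283/146 as a continued fraction with the Euclidean algorithm:
  283 = 1*146 + 137, so a_0 = 1.
  146 = 1*137 + 9, so a_1 = 1.
  137 = 15*9 + 2, so a_2 = 15.
  9 = 4*2 + 1, so a_3 = 4.
  2 = 2*1 + 0, so a_4 = 2.
so x = [1; 1, 15, 4, 2].
Convergents (p_i = a_i*p_{i-1} + p_{i-2}, q_i = a_i*q_{i-1} + q_{i-2} with p_{-2}=0, p_{-1}=1, q_{-2}=1, q_{-1}=0), until the denominator exceeds 23:
  i=0: a_0=1, p_0 = 1*1 + 0 = 1, q_0 = 1*0 + 1 = 1.
  i=1: a_1=1, p_1 = 1*1 + 1 = 2, q_1 = 1*1 + 0 = 1.
  i=2: a_2=15, p_2 = 15*2 + 1 = 31, q_2 = 15*1 + 1 = 16.
  i=3: a_3=4, p_3 = 4*31 + 2 = 126, q_3 = 4*16 + 1 = 65.
q_3 = 65 > 23, so the last convergent with denominator <= 23 is p_2/q_2 = 31/16.
The closest fraction with denominator <= 23 is either p_2/q_2 or the intermediate fraction (k*p_2 + p_1)/(k*q_2 + q_1) with the largest k >= 1 whose denominator stays <= 23; these approach x as k grows, and every other convergent or intermediate fraction in range is farther away.
Largest k: floor((23 - q_1)/q_2) = floor((23 - 1)/16) = 1.
That gives (1*31 + 2)/(1*16 + 1) = 33/17.
Compare the errors: |x - 31/16| = |283*16 - 31*146|/(146*16) = 2/2336, and |x - 33/17| = |283*17 - 33*146|/(146*17) = 7/2482.
Cross-multiplying, 2*2482 = 4964 < 16352 = 7*2336, so 2/2336 is smaller: the convergent 31/16 is closer to x than 33/17.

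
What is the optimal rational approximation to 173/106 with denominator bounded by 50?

Expand x = 173/106 as a continued fraction with the Euclidean algorithm:
  173 = 1*106 + 67, so a_0 = 1.
  106 = 1*67 + 39, so a_1 = 1.
  67 = 1*39 + 28, so a_2 = 1.
  39 = 1*28 + 11, so a_3 = 1.
  28 = 2*11 + 6, so a_4 = 2.
  11 = 1*6 + 5, so a_5 = 1.
  6 = 1*5 + 1, so a_6 = 1.
  5 = 5*1 + 0, so a_7 = 5.
so x = [1; 1, 1, 1, 2, 1, 1, 5].
Convergents (p_i = a_i*p_{i-1} + p_{i-2}, q_i = a_i*q_{i-1} + q_{i-2} with p_{-2}=0, p_{-1}=1, q_{-2}=1, q_{-1}=0), until the denominator exceeds 50:
  i=0: a_0=1, p_0 = 1*1 + 0 = 1, q_0 = 1*0 + 1 = 1.
  i=1: a_1=1, p_1 = 1*1 + 1 = 2, q_1 = 1*1 + 0 = 1.
  i=2: a_2=1, p_2 = 1*2 + 1 = 3, q_2 = 1*1 + 1 = 2.
  i=3: a_3=1, p_3 = 1*3 + 2 = 5, q_3 = 1*2 + 1 = 3.
  i=4: a_4=2, p_4 = 2*5 + 3 = 13, q_4 = 2*3 + 2 = 8.
  i=5: a_5=1, p_5 = 1*13 + 5 = 18, q_5 = 1*8 + 3 = 11.
  i=6: a_6=1, p_6 = 1*18 + 13 = 31, q_6 = 1*11 + 8 = 19.
  i=7: a_7=5, p_7 = 5*31 + 18 = 173, q_7 = 5*19 + 11 = 106.
q_7 = 106 > 50, so the last convergent with denominator <= 50 is p_6/q_6 = 31/19.
The closest fraction with denominator <= 50 is either p_6/q_6 or the intermediate fraction (k*p_6 + p_5)/(k*q_6 + q_5) with the largest k >= 1 whose denominator stays <= 50; these approach x as k grows, and every other convergent or intermediate fraction in range is farther away.
Largest k: floor((50 - q_5)/q_6) = floor((50 - 11)/19) = 2.
That gives (2*31 + 18)/(2*19 + 11) = 80/49.
Compare the errors: |x - 31/19| = |173*19 - 31*106|/(106*19) = 1/2014, and |x - 80/49| = |173*49 - 80*106|/(106*49) = 3/5194.
Cross-multiplying, 1*5194 = 5194 < 6042 = 3*2014, so 1/2014 is smaller: the convergent 31/19 is closer to x than 80/49.

31/19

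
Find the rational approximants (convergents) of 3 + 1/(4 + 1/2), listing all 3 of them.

Using the convergent recurrence p_i = a_i*p_{i-1} + p_{i-2}, q_i = a_i*q_{i-1} + q_{i-2} with p_{-2}=0, p_{-1}=1, q_{-2}=1, q_{-1}=0:
  i=0: a_0=3, p_0 = 3*1 + 0 = 3, q_0 = 3*0 + 1 = 1.
  i=1: a_1=4, p_1 = 4*3 + 1 = 13, q_1 = 4*1 + 0 = 4.
  i=2: a_2=2, p_2 = 2*13 + 3 = 29, q_2 = 2*4 + 1 = 9.

3/1, 13/4, 29/9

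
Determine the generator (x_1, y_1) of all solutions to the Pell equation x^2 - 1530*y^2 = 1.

First expand sqrt(1530) as a continued fraction. With x_i = (sqrt(1530) + m_i)/d_i and (m_0, d_0) = (0, 1): a_0 = floor(sqrt(1530)) = 39, since 39^2 = 1521 <= 1530 < 1600 = 40^2.
Iterate m_{i+1} = d_i*a_i - m_i, d_{i+1} = (1530 - m_{i+1}^2)/d_i, a_{i+1} = floor((a_0 + m_{i+1})/d_{i+1}):
  m_1 = 1*39 - 0 = 39, d_1 = (1530 - 39^2)/1 = 9/1 = 9, a_1 = floor((39 + 39)/9) = 8.
  m_2 = 9*8 - 39 = 33, d_2 = (1530 - 33^2)/9 = 441/9 = 49, a_2 = floor((39 + 33)/49) = 1.
  m_3 = 49*1 - 33 = 16, d_3 = (1530 - 16^2)/49 = 1274/49 = 26, a_3 = floor((39 + 16)/26) = 2.
  m_4 = 26*2 - 16 = 36, d_4 = (1530 - 36^2)/26 = 234/26 = 9, a_4 = floor((39 + 36)/9) = 8.
  m_5 = 9*8 - 36 = 36, d_5 = (1530 - 36^2)/9 = 234/9 = 26, a_5 = floor((39 + 36)/26) = 2.
  m_6 = 26*2 - 36 = 16, d_6 = (1530 - 16^2)/26 = 1274/26 = 49, a_6 = floor((39 + 16)/49) = 1.
  m_7 = 49*1 - 16 = 33, d_7 = (1530 - 33^2)/49 = 441/49 = 9, a_7 = floor((39 + 33)/9) = 8.
  m_8 = 9*8 - 33 = 39, d_8 = (1530 - 39^2)/9 = 9/9 = 1, a_8 = floor((39 + 39)/1) = 78.
  m_9 = 1*78 - 39 = 39, d_9 = (1530 - 39^2)/1 = 9/1 = 9: (m_9, d_9) = (m_1, d_1) = (39, 9), so from here the quotients repeat a_1, ..., a_8; the period length is 8.
So sqrt(1530) = [39; (8, 1, 2, 8, 2, 1, 8, 78)] with period length k = 8.
k is even, so the fundamental solution of x^2 - 1530y^2 = 1 is (p_{k-1}, q_{k-1}) = (p_7, q_7); compute convergents through index 7.
Convergents (p_i = a_i*p_{i-1} + p_{i-2}, q_i = a_i*q_{i-1} + q_{i-2} with p_{-2}=0, p_{-1}=1, q_{-2}=1, q_{-1}=0):
  i=0: a_0=39, p_0 = 39*1 + 0 = 39, q_0 = 39*0 + 1 = 1.
  i=1: a_1=8, p_1 = 8*39 + 1 = 313, q_1 = 8*1 + 0 = 8.
  i=2: a_2=1, p_2 = 1*313 + 39 = 352, q_2 = 1*8 + 1 = 9.
  i=3: a_3=2, p_3 = 2*352 + 313 = 1017, q_3 = 2*9 + 8 = 26.
  i=4: a_4=8, p_4 = 8*1017 + 352 = 8488, q_4 = 8*26 + 9 = 217.
  i=5: a_5=2, p_5 = 2*8488 + 1017 = 17993, q_5 = 2*217 + 26 = 460.
  i=6: a_6=1, p_6 = 1*17993 + 8488 = 26481, q_6 = 1*460 + 217 = 677.
  i=7: a_7=8, p_7 = 8*26481 + 17993 = 229841, q_7 = 8*677 + 460 = 5876.
Check: 229841^2 - 1530*5876^2 = 52826885281 - 52826885280 = 1, so (x, y) = (229841, 5876) solves the equation, and by the theorem it is the least positive solution.

(x, y) = (229841, 5876)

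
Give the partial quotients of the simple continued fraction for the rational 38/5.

Run the Euclidean algorithm on 38 and 5; the successive quotients are the partial quotients a_0, a_1, ... (each step inverts the fractional part left over by the previous one):
  38 = 7*5 + 3, so a_0 = 7.
  5 = 1*3 + 2, so a_1 = 1.
  3 = 1*2 + 1, so a_2 = 1.
  2 = 2*1 + 0, so a_3 = 2.
The remainder reaches 0 after 4 divisions, so the expansion has 4 partial quotients, read off in order.

[7; 1, 1, 2]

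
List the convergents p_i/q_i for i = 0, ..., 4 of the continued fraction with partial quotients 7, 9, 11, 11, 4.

Using the convergent recurrence p_i = a_i*p_{i-1} + p_{i-2}, q_i = a_i*q_{i-1} + q_{i-2} with p_{-2}=0, p_{-1}=1, q_{-2}=1, q_{-1}=0:
  i=0: a_0=7, p_0 = 7*1 + 0 = 7, q_0 = 7*0 + 1 = 1.
  i=1: a_1=9, p_1 = 9*7 + 1 = 64, q_1 = 9*1 + 0 = 9.
  i=2: a_2=11, p_2 = 11*64 + 7 = 711, q_2 = 11*9 + 1 = 100.
  i=3: a_3=11, p_3 = 11*711 + 64 = 7885, q_3 = 11*100 + 9 = 1109.
  i=4: a_4=4, p_4 = 4*7885 + 711 = 32251, q_4 = 4*1109 + 100 = 4536.

7/1, 64/9, 711/100, 7885/1109, 32251/4536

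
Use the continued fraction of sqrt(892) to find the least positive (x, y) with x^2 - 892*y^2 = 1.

First expand sqrt(892) as a continued fraction. With x_i = (sqrt(892) + m_i)/d_i and (m_0, d_0) = (0, 1): a_0 = floor(sqrt(892)) = 29, since 29^2 = 841 <= 892 < 900 = 30^2.
Iterate m_{i+1} = d_i*a_i - m_i, d_{i+1} = (892 - m_{i+1}^2)/d_i, a_{i+1} = floor((a_0 + m_{i+1})/d_{i+1}):
  m_1 = 1*29 - 0 = 29, d_1 = (892 - 29^2)/1 = 51/1 = 51, a_1 = floor((29 + 29)/51) = 1.
  m_2 = 51*1 - 29 = 22, d_2 = (892 - 22^2)/51 = 408/51 = 8, a_2 = floor((29 + 22)/8) = 6.
  m_3 = 8*6 - 22 = 26, d_3 = (892 - 26^2)/8 = 216/8 = 27, a_3 = floor((29 + 26)/27) = 2.
  m_4 = 27*2 - 26 = 28, d_4 = (892 - 28^2)/27 = 108/27 = 4, a_4 = floor((29 + 28)/4) = 14.
  m_5 = 4*14 - 28 = 28, d_5 = (892 - 28^2)/4 = 108/4 = 27, a_5 = floor((29 + 28)/27) = 2.
  m_6 = 27*2 - 28 = 26, d_6 = (892 - 26^2)/27 = 216/27 = 8, a_6 = floor((29 + 26)/8) = 6.
  m_7 = 8*6 - 26 = 22, d_7 = (892 - 22^2)/8 = 408/8 = 51, a_7 = floor((29 + 22)/51) = 1.
  m_8 = 51*1 - 22 = 29, d_8 = (892 - 29^2)/51 = 51/51 = 1, a_8 = floor((29 + 29)/1) = 58.
  m_9 = 1*58 - 29 = 29, d_9 = (892 - 29^2)/1 = 51/1 = 51: (m_9, d_9) = (m_1, d_1) = (29, 51), so from here the quotients repeat a_1, ..., a_8; the period length is 8.
So sqrt(892) = [29; (1, 6, 2, 14, 2, 6, 1, 58)] with period length k = 8.
k is even, so the fundamental solution of x^2 - 892y^2 = 1 is (p_{k-1}, q_{k-1}) = (p_7, q_7); compute convergents through index 7.
Convergents (p_i = a_i*p_{i-1} + p_{i-2}, q_i = a_i*q_{i-1} + q_{i-2} with p_{-2}=0, p_{-1}=1, q_{-2}=1, q_{-1}=0):
  i=0: a_0=29, p_0 = 29*1 + 0 = 29, q_0 = 29*0 + 1 = 1.
  i=1: a_1=1, p_1 = 1*29 + 1 = 30, q_1 = 1*1 + 0 = 1.
  i=2: a_2=6, p_2 = 6*30 + 29 = 209, q_2 = 6*1 + 1 = 7.
  i=3: a_3=2, p_3 = 2*209 + 30 = 448, q_3 = 2*7 + 1 = 15.
  i=4: a_4=14, p_4 = 14*448 + 209 = 6481, q_4 = 14*15 + 7 = 217.
  i=5: a_5=2, p_5 = 2*6481 + 448 = 13410, q_5 = 2*217 + 15 = 449.
  i=6: a_6=6, p_6 = 6*13410 + 6481 = 86941, q_6 = 6*449 + 217 = 2911.
  i=7: a_7=1, p_7 = 1*86941 + 13410 = 100351, q_7 = 1*2911 + 449 = 3360.
Check: 100351^2 - 892*3360^2 = 10070323201 - 10070323200 = 1, so (x, y) = (100351, 3360) solves the equation, and by the theorem it is the least positive solution.

(x, y) = (100351, 3360)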